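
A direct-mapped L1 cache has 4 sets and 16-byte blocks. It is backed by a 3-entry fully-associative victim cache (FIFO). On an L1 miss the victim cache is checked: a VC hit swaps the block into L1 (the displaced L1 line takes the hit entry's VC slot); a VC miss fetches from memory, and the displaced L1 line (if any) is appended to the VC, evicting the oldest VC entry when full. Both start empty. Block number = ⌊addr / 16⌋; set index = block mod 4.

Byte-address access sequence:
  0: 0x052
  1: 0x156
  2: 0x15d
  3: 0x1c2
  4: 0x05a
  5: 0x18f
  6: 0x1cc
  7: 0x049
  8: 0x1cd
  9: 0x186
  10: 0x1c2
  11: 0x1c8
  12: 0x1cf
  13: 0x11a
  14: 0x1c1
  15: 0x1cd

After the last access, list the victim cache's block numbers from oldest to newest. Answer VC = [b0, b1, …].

#0 0x52→b5/s1 MISS; vc=[]
#1 0x156→b21/s1 MISS; vc=[5]
#2 0x15d→b21/s1 L1-HIT; vc=[5]
#3 0x1c2→b28/s0 MISS; vc=[5]
#4 0x5a→b5/s1 VC-HIT; vc=[21]
#5 0x18f→b24/s0 MISS; vc=[21,28]
#6 0x1cc→b28/s0 VC-HIT; vc=[21,24]
#7 0x49→b4/s0 MISS; vc=[21,24,28]
#8 0x1cd→b28/s0 VC-HIT; vc=[21,24,4]
#9 0x186→b24/s0 VC-HIT; vc=[21,28,4]
#10 0x1c2→b28/s0 VC-HIT; vc=[21,24,4]
#11 0x1c8→b28/s0 L1-HIT; vc=[21,24,4]
#12 0x1cf→b28/s0 L1-HIT; vc=[21,24,4]
#13 0x11a→b17/s1 MISS; vc=[24,4,5]
#14 0x1c1→b28/s0 L1-HIT; vc=[24,4,5]
#15 0x1cd→b28/s0 L1-HIT; vc=[24,4,5]

VC = [24, 4, 5]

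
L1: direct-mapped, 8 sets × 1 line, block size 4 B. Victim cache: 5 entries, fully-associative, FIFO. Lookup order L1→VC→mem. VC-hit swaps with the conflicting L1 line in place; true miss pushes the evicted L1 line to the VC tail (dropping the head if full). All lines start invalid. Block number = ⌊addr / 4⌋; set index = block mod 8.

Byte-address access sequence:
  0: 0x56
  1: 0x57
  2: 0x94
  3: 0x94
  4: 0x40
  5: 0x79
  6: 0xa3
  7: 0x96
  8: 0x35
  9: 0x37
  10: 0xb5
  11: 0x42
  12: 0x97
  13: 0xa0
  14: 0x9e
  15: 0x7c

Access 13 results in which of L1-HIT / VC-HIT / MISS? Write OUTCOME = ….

#0 0x56→b21/s5 MISS; vc=[]
#1 0x57→b21/s5 L1-HIT; vc=[]
#2 0x94→b37/s5 MISS; vc=[21]
#3 0x94→b37/s5 L1-HIT; vc=[21]
#4 0x40→b16/s0 MISS; vc=[21]
#5 0x79→b30/s6 MISS; vc=[21]
#6 0xa3→b40/s0 MISS; vc=[21,16]
#7 0x96→b37/s5 L1-HIT; vc=[21,16]
#8 0x35→b13/s5 MISS; vc=[21,16,37]
#9 0x37→b13/s5 L1-HIT; vc=[21,16,37]
#10 0xb5→b45/s5 MISS; vc=[21,16,37,13]
#11 0x42→b16/s0 VC-HIT; vc=[21,40,37,13]
#12 0x97→b37/s5 VC-HIT; vc=[21,40,45,13]
#13 0xa0→b40/s0 VC-HIT; vc=[21,16,45,13]
#14 0x9e→b39/s7 MISS; vc=[21,16,45,13]
#15 0x7c→b31/s7 MISS; vc=[21,16,45,13,39]

OUTCOME = VC-HIT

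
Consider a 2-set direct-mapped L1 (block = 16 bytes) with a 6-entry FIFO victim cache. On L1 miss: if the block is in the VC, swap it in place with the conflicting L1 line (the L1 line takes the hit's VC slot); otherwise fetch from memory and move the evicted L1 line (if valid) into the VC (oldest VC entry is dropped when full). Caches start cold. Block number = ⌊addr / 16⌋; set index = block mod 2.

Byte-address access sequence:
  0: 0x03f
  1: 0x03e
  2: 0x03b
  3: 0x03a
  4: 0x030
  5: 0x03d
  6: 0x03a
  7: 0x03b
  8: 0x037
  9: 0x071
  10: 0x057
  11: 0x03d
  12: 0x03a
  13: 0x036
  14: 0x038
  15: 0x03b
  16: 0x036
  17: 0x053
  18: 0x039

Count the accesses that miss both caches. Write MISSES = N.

  [0] addr=0x3f blk=3 s=1: MISS | VC []
  [1] addr=0x3e blk=3 s=1: L1-HIT | VC []
  [2] addr=0x3b blk=3 s=1: L1-HIT | VC []
  [3] addr=0x3a blk=3 s=1: L1-HIT | VC []
  [4] addr=0x30 blk=3 s=1: L1-HIT | VC []
  [5] addr=0x3d blk=3 s=1: L1-HIT | VC []
  [6] addr=0x3a blk=3 s=1: L1-HIT | VC []
  [7] addr=0x3b blk=3 s=1: L1-HIT | VC []
  [8] addr=0x37 blk=3 s=1: L1-HIT | VC []
  [9] addr=0x71 blk=7 s=1: MISS | VC [3]
  [10] addr=0x57 blk=5 s=1: MISS | VC [3, 7]
  [11] addr=0x3d blk=3 s=1: VC-HIT | VC [5, 7]
  [12] addr=0x3a blk=3 s=1: L1-HIT | VC [5, 7]
  [13] addr=0x36 blk=3 s=1: L1-HIT | VC [5, 7]
  [14] addr=0x38 blk=3 s=1: L1-HIT | VC [5, 7]
  [15] addr=0x3b blk=3 s=1: L1-HIT | VC [5, 7]
  [16] addr=0x36 blk=3 s=1: L1-HIT | VC [5, 7]
  [17] addr=0x53 blk=5 s=1: VC-HIT | VC [3, 7]
  [18] addr=0x39 blk=3 s=1: VC-HIT | VC [5, 7]

MISSES = 3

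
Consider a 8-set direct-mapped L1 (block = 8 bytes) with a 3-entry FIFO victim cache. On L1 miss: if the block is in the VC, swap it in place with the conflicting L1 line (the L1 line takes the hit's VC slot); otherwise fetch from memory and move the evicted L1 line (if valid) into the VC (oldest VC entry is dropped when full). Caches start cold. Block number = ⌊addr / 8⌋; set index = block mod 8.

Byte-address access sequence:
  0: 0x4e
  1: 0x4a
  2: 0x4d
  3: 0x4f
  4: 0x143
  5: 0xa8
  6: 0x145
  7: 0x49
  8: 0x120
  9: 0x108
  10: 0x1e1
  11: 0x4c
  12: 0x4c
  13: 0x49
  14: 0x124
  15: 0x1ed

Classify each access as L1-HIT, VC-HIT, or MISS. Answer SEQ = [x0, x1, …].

0: 0x4e (blk 9, set 1) → MISS  vc=[]
1: 0x4a (blk 9, set 1) → L1-HIT  vc=[]
2: 0x4d (blk 9, set 1) → L1-HIT  vc=[]
3: 0x4f (blk 9, set 1) → L1-HIT  vc=[]
4: 0x143 (blk 40, set 0) → MISS  vc=[]
5: 0xa8 (blk 21, set 5) → MISS  vc=[]
6: 0x145 (blk 40, set 0) → L1-HIT  vc=[]
7: 0x49 (blk 9, set 1) → L1-HIT  vc=[]
8: 0x120 (blk 36, set 4) → MISS  vc=[]
9: 0x108 (blk 33, set 1) → MISS  vc=[9]
10: 0x1e1 (blk 60, set 4) → MISS  vc=[9, 36]
11: 0x4c (blk 9, set 1) → VC-HIT  vc=[33, 36]
12: 0x4c (blk 9, set 1) → L1-HIT  vc=[33, 36]
13: 0x49 (blk 9, set 1) → L1-HIT  vc=[33, 36]
14: 0x124 (blk 36, set 4) → VC-HIT  vc=[33, 60]
15: 0x1ed (blk 61, set 5) → MISS  vc=[33, 60, 21]

SEQ = [MISS, L1-HIT, L1-HIT, L1-HIT, MISS, MISS, L1-HIT, L1-HIT, MISS, MISS, MISS, VC-HIT, L1-HIT, L1-HIT, VC-HIT, MISS]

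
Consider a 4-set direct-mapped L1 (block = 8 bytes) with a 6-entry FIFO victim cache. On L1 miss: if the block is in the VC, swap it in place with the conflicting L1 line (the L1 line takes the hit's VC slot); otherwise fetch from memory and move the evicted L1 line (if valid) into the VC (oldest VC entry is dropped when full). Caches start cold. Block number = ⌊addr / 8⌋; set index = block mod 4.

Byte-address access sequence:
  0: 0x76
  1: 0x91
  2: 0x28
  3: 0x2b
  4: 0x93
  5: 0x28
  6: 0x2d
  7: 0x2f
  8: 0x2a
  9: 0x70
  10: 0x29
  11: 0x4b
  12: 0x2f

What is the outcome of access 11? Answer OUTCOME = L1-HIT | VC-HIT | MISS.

  [0] addr=0x76 blk=14 s=2: MISS | VC []
  [1] addr=0x91 blk=18 s=2: MISS | VC [14]
  [2] addr=0x28 blk=5 s=1: MISS | VC [14]
  [3] addr=0x2b blk=5 s=1: L1-HIT | VC [14]
  [4] addr=0x93 blk=18 s=2: L1-HIT | VC [14]
  [5] addr=0x28 blk=5 s=1: L1-HIT | VC [14]
  [6] addr=0x2d blk=5 s=1: L1-HIT | VC [14]
  [7] addr=0x2f blk=5 s=1: L1-HIT | VC [14]
  [8] addr=0x2a blk=5 s=1: L1-HIT | VC [14]
  [9] addr=0x70 blk=14 s=2: VC-HIT | VC [18]
  [10] addr=0x29 blk=5 s=1: L1-HIT | VC [18]
  [11] addr=0x4b blk=9 s=1: MISS | VC [18, 5]
  [12] addr=0x2f blk=5 s=1: VC-HIT | VC [18, 9]

OUTCOME = MISS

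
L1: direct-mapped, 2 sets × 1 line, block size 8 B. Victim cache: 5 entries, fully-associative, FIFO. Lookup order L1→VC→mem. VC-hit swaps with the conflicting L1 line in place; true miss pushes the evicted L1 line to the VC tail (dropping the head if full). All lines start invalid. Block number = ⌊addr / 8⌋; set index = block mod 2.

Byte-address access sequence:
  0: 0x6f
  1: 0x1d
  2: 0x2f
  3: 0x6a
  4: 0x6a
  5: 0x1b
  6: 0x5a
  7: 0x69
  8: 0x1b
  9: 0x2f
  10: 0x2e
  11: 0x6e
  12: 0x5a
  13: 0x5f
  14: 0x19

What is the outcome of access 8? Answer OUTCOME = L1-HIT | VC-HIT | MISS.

OUTCOME = VC-HIT

#0 0x6f→b13/s1 MISS; vc=[]
#1 0x1d→b3/s1 MISS; vc=[13]
#2 0x2f→b5/s1 MISS; vc=[13,3]
#3 0x6a→b13/s1 VC-HIT; vc=[5,3]
#4 0x6a→b13/s1 L1-HIT; vc=[5,3]
#5 0x1b→b3/s1 VC-HIT; vc=[5,13]
#6 0x5a→b11/s1 MISS; vc=[5,13,3]
#7 0x69→b13/s1 VC-HIT; vc=[5,11,3]
#8 0x1b→b3/s1 VC-HIT; vc=[5,11,13]
#9 0x2f→b5/s1 VC-HIT; vc=[3,11,13]
#10 0x2e→b5/s1 L1-HIT; vc=[3,11,13]
#11 0x6e→b13/s1 VC-HIT; vc=[3,11,5]
#12 0x5a→b11/s1 VC-HIT; vc=[3,13,5]
#13 0x5f→b11/s1 L1-HIT; vc=[3,13,5]
#14 0x19→b3/s1 VC-HIT; vc=[11,13,5]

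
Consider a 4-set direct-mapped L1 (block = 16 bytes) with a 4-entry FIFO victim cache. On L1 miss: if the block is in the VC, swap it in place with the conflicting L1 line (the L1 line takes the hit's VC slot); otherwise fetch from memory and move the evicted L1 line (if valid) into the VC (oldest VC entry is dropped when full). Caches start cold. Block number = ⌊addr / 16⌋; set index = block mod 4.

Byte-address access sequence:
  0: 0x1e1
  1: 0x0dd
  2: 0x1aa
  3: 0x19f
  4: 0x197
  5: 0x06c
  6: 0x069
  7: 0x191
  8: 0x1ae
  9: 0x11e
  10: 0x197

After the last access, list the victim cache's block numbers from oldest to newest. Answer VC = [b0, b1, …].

VC = [30, 13, 6, 17]

#0 0x1e1→b30/s2 MISS; vc=[]
#1 0xdd→b13/s1 MISS; vc=[]
#2 0x1aa→b26/s2 MISS; vc=[30]
#3 0x19f→b25/s1 MISS; vc=[30,13]
#4 0x197→b25/s1 L1-HIT; vc=[30,13]
#5 0x6c→b6/s2 MISS; vc=[30,13,26]
#6 0x69→b6/s2 L1-HIT; vc=[30,13,26]
#7 0x191→b25/s1 L1-HIT; vc=[30,13,26]
#8 0x1ae→b26/s2 VC-HIT; vc=[30,13,6]
#9 0x11e→b17/s1 MISS; vc=[30,13,6,25]
#10 0x197→b25/s1 VC-HIT; vc=[30,13,6,17]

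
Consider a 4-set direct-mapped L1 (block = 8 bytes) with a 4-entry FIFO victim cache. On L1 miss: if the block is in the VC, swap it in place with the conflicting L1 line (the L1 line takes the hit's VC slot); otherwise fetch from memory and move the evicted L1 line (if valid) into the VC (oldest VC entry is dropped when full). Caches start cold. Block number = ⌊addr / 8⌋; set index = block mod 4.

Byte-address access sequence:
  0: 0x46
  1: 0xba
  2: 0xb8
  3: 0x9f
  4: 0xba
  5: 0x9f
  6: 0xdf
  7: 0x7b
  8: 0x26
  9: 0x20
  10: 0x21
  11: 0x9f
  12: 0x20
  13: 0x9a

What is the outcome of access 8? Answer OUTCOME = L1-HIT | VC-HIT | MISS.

OUTCOME = MISS

#0 0x46→b8/s0 MISS; vc=[]
#1 0xba→b23/s3 MISS; vc=[]
#2 0xb8→b23/s3 L1-HIT; vc=[]
#3 0x9f→b19/s3 MISS; vc=[23]
#4 0xba→b23/s3 VC-HIT; vc=[19]
#5 0x9f→b19/s3 VC-HIT; vc=[23]
#6 0xdf→b27/s3 MISS; vc=[23,19]
#7 0x7b→b15/s3 MISS; vc=[23,19,27]
#8 0x26→b4/s0 MISS; vc=[23,19,27,8]
#9 0x20→b4/s0 L1-HIT; vc=[23,19,27,8]
#10 0x21→b4/s0 L1-HIT; vc=[23,19,27,8]
#11 0x9f→b19/s3 VC-HIT; vc=[23,15,27,8]
#12 0x20→b4/s0 L1-HIT; vc=[23,15,27,8]
#13 0x9a→b19/s3 L1-HIT; vc=[23,15,27,8]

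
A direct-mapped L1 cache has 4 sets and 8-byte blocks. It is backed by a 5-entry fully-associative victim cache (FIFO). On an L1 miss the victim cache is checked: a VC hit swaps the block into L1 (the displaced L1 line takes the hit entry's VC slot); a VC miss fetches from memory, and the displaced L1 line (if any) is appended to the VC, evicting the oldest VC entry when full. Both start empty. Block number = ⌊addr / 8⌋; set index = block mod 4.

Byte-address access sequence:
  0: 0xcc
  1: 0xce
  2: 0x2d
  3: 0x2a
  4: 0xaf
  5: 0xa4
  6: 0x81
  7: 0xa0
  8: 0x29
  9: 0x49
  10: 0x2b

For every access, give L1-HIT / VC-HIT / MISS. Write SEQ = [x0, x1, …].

SEQ = [MISS, L1-HIT, MISS, L1-HIT, MISS, MISS, MISS, VC-HIT, VC-HIT, MISS, VC-HIT]

  [0] addr=0xcc blk=25 s=1: MISS | VC []
  [1] addr=0xce blk=25 s=1: L1-HIT | VC []
  [2] addr=0x2d blk=5 s=1: MISS | VC [25]
  [3] addr=0x2a blk=5 s=1: L1-HIT | VC [25]
  [4] addr=0xaf blk=21 s=1: MISS | VC [25, 5]
  [5] addr=0xa4 blk=20 s=0: MISS | VC [25, 5]
  [6] addr=0x81 blk=16 s=0: MISS | VC [25, 5, 20]
  [7] addr=0xa0 blk=20 s=0: VC-HIT | VC [25, 5, 16]
  [8] addr=0x29 blk=5 s=1: VC-HIT | VC [25, 21, 16]
  [9] addr=0x49 blk=9 s=1: MISS | VC [25, 21, 16, 5]
  [10] addr=0x2b blk=5 s=1: VC-HIT | VC [25, 21, 16, 9]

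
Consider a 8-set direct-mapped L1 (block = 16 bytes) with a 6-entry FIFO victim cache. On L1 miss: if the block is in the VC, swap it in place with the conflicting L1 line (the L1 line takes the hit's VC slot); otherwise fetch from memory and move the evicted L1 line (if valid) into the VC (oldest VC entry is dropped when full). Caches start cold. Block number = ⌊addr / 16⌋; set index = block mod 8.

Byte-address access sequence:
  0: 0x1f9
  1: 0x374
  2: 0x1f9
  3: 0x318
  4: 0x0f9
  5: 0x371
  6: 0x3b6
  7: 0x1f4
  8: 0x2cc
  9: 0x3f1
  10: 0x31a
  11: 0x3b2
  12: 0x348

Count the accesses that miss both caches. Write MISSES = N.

  [0] addr=0x1f9 blk=31 s=7: MISS | VC []
  [1] addr=0x374 blk=55 s=7: MISS | VC [31]
  [2] addr=0x1f9 blk=31 s=7: VC-HIT | VC [55]
  [3] addr=0x318 blk=49 s=1: MISS | VC [55]
  [4] addr=0xf9 blk=15 s=7: MISS | VC [55, 31]
  [5] addr=0x371 blk=55 s=7: VC-HIT | VC [15, 31]
  [6] addr=0x3b6 blk=59 s=3: MISS | VC [15, 31]
  [7] addr=0x1f4 blk=31 s=7: VC-HIT | VC [15, 55]
  [8] addr=0x2cc blk=44 s=4: MISS | VC [15, 55]
  [9] addr=0x3f1 blk=63 s=7: MISS | VC [15, 55, 31]
  [10] addr=0x31a blk=49 s=1: L1-HIT | VC [15, 55, 31]
  [11] addr=0x3b2 blk=59 s=3: L1-HIT | VC [15, 55, 31]
  [12] addr=0x348 blk=52 s=4: MISS | VC [15, 55, 31, 44]

MISSES = 8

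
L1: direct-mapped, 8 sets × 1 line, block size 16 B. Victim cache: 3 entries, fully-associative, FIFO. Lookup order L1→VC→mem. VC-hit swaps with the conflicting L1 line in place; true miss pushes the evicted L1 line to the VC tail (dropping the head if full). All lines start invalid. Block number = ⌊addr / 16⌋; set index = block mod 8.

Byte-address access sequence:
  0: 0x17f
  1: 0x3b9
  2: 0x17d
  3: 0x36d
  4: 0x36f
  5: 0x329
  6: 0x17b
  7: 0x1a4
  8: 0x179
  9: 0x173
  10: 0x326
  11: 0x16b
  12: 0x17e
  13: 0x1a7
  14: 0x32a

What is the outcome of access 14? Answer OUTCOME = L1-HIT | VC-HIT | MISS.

OUTCOME = VC-HIT

0: 0x17f (blk 23, set 7) → MISS  vc=[]
1: 0x3b9 (blk 59, set 3) → MISS  vc=[]
2: 0x17d (blk 23, set 7) → L1-HIT  vc=[]
3: 0x36d (blk 54, set 6) → MISS  vc=[]
4: 0x36f (blk 54, set 6) → L1-HIT  vc=[]
5: 0x329 (blk 50, set 2) → MISS  vc=[]
6: 0x17b (blk 23, set 7) → L1-HIT  vc=[]
7: 0x1a4 (blk 26, set 2) → MISS  vc=[50]
8: 0x179 (blk 23, set 7) → L1-HIT  vc=[50]
9: 0x173 (blk 23, set 7) → L1-HIT  vc=[50]
10: 0x326 (blk 50, set 2) → VC-HIT  vc=[26]
11: 0x16b (blk 22, set 6) → MISS  vc=[26, 54]
12: 0x17e (blk 23, set 7) → L1-HIT  vc=[26, 54]
13: 0x1a7 (blk 26, set 2) → VC-HIT  vc=[50, 54]
14: 0x32a (blk 50, set 2) → VC-HIT  vc=[26, 54]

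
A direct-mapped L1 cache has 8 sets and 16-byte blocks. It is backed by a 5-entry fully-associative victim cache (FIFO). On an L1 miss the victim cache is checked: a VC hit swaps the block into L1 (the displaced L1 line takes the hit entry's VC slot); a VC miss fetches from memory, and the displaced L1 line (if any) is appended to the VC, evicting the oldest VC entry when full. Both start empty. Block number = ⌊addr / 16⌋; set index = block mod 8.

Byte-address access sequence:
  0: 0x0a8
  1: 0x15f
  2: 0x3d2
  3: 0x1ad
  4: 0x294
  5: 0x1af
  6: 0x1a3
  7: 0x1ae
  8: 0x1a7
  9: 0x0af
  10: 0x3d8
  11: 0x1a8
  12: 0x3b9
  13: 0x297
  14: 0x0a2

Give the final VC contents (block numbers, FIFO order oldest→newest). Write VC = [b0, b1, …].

  [0] addr=0xa8 blk=10 s=2: MISS | VC []
  [1] addr=0x15f blk=21 s=5: MISS | VC []
  [2] addr=0x3d2 blk=61 s=5: MISS | VC [21]
  [3] addr=0x1ad blk=26 s=2: MISS | VC [21, 10]
  [4] addr=0x294 blk=41 s=1: MISS | VC [21, 10]
  [5] addr=0x1af blk=26 s=2: L1-HIT | VC [21, 10]
  [6] addr=0x1a3 blk=26 s=2: L1-HIT | VC [21, 10]
  [7] addr=0x1ae blk=26 s=2: L1-HIT | VC [21, 10]
  [8] addr=0x1a7 blk=26 s=2: L1-HIT | VC [21, 10]
  [9] addr=0xaf blk=10 s=2: VC-HIT | VC [21, 26]
  [10] addr=0x3d8 blk=61 s=5: L1-HIT | VC [21, 26]
  [11] addr=0x1a8 blk=26 s=2: VC-HIT | VC [21, 10]
  [12] addr=0x3b9 blk=59 s=3: MISS | VC [21, 10]
  [13] addr=0x297 blk=41 s=1: L1-HIT | VC [21, 10]
  [14] addr=0xa2 blk=10 s=2: VC-HIT | VC [21, 26]

VC = [21, 26]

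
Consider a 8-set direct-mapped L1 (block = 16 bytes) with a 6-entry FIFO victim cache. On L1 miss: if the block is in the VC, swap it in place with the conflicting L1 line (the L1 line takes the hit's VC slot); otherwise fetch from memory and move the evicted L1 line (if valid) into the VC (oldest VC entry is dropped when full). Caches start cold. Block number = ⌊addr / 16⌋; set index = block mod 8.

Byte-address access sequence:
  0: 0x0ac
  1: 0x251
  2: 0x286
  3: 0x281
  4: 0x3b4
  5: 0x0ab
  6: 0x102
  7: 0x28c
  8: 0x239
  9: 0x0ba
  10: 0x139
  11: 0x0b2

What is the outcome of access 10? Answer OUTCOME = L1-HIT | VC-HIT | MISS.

OUTCOME = MISS

  [0] addr=0xac blk=10 s=2: MISS | VC []
  [1] addr=0x251 blk=37 s=5: MISS | VC []
  [2] addr=0x286 blk=40 s=0: MISS | VC []
  [3] addr=0x281 blk=40 s=0: L1-HIT | VC []
  [4] addr=0x3b4 blk=59 s=3: MISS | VC []
  [5] addr=0xab blk=10 s=2: L1-HIT | VC []
  [6] addr=0x102 blk=16 s=0: MISS | VC [40]
  [7] addr=0x28c blk=40 s=0: VC-HIT | VC [16]
  [8] addr=0x239 blk=35 s=3: MISS | VC [16, 59]
  [9] addr=0xba blk=11 s=3: MISS | VC [16, 59, 35]
  [10] addr=0x139 blk=19 s=3: MISS | VC [16, 59, 35, 11]
  [11] addr=0xb2 blk=11 s=3: VC-HIT | VC [16, 59, 35, 19]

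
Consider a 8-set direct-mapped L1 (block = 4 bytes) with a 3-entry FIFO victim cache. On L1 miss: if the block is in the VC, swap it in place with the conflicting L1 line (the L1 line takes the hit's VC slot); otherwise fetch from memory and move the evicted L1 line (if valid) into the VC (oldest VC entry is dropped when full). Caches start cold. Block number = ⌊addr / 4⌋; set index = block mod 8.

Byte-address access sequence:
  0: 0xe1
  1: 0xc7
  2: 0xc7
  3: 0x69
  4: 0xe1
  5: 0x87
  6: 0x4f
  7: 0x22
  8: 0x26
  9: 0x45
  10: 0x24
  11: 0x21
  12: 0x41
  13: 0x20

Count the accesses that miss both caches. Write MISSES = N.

#0 0xe1→b56/s0 MISS; vc=[]
#1 0xc7→b49/s1 MISS; vc=[]
#2 0xc7→b49/s1 L1-HIT; vc=[]
#3 0x69→b26/s2 MISS; vc=[]
#4 0xe1→b56/s0 L1-HIT; vc=[]
#5 0x87→b33/s1 MISS; vc=[49]
#6 0x4f→b19/s3 MISS; vc=[49]
#7 0x22→b8/s0 MISS; vc=[49,56]
#8 0x26→b9/s1 MISS; vc=[49,56,33]
#9 0x45→b17/s1 MISS; vc=[56,33,9]
#10 0x24→b9/s1 VC-HIT; vc=[56,33,17]
#11 0x21→b8/s0 L1-HIT; vc=[56,33,17]
#12 0x41→b16/s0 MISS; vc=[33,17,8]
#13 0x20→b8/s0 VC-HIT; vc=[33,17,16]

MISSES = 9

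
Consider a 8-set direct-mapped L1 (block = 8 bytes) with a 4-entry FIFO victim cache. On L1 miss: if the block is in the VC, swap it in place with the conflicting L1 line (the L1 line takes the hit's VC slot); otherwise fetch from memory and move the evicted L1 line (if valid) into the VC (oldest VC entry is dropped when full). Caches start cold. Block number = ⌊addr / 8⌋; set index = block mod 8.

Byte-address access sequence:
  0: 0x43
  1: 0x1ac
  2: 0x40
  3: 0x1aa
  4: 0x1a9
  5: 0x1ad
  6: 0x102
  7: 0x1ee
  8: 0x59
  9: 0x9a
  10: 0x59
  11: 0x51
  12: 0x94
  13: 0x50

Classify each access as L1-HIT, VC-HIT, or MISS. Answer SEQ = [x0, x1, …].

SEQ = [MISS, MISS, L1-HIT, L1-HIT, L1-HIT, L1-HIT, MISS, MISS, MISS, MISS, VC-HIT, MISS, MISS, VC-HIT]

#0 0x43→b8/s0 MISS; vc=[]
#1 0x1ac→b53/s5 MISS; vc=[]
#2 0x40→b8/s0 L1-HIT; vc=[]
#3 0x1aa→b53/s5 L1-HIT; vc=[]
#4 0x1a9→b53/s5 L1-HIT; vc=[]
#5 0x1ad→b53/s5 L1-HIT; vc=[]
#6 0x102→b32/s0 MISS; vc=[8]
#7 0x1ee→b61/s5 MISS; vc=[8,53]
#8 0x59→b11/s3 MISS; vc=[8,53]
#9 0x9a→b19/s3 MISS; vc=[8,53,11]
#10 0x59→b11/s3 VC-HIT; vc=[8,53,19]
#11 0x51→b10/s2 MISS; vc=[8,53,19]
#12 0x94→b18/s2 MISS; vc=[8,53,19,10]
#13 0x50→b10/s2 VC-HIT; vc=[8,53,19,18]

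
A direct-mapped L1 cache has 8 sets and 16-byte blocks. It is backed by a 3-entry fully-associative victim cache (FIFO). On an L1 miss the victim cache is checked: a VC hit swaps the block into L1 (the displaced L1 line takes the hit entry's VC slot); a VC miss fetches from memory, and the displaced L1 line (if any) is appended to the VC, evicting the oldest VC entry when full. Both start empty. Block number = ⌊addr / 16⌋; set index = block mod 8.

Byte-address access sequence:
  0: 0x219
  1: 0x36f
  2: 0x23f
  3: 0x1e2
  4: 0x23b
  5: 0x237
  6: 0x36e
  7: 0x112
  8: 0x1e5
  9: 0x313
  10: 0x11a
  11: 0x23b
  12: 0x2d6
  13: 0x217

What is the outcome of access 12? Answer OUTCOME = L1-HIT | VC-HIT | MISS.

  [0] addr=0x219 blk=33 s=1: MISS | VC []
  [1] addr=0x36f blk=54 s=6: MISS | VC []
  [2] addr=0x23f blk=35 s=3: MISS | VC []
  [3] addr=0x1e2 blk=30 s=6: MISS | VC [54]
  [4] addr=0x23b blk=35 s=3: L1-HIT | VC [54]
  [5] addr=0x237 blk=35 s=3: L1-HIT | VC [54]
  [6] addr=0x36e blk=54 s=6: VC-HIT | VC [30]
  [7] addr=0x112 blk=17 s=1: MISS | VC [30, 33]
  [8] addr=0x1e5 blk=30 s=6: VC-HIT | VC [54, 33]
  [9] addr=0x313 blk=49 s=1: MISS | VC [54, 33, 17]
  [10] addr=0x11a blk=17 s=1: VC-HIT | VC [54, 33, 49]
  [11] addr=0x23b blk=35 s=3: L1-HIT | VC [54, 33, 49]
  [12] addr=0x2d6 blk=45 s=5: MISS | VC [54, 33, 49]
  [13] addr=0x217 blk=33 s=1: VC-HIT | VC [54, 17, 49]

OUTCOME = MISS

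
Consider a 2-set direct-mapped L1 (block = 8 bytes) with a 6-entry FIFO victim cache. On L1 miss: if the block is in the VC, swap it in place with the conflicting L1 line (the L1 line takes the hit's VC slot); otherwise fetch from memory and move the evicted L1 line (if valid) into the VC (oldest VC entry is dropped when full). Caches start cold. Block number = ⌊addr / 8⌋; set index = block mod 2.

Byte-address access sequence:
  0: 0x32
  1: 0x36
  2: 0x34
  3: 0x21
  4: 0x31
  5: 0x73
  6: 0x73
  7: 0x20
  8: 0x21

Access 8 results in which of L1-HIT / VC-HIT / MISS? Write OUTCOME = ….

#0 0x32→b6/s0 MISS; vc=[]
#1 0x36→b6/s0 L1-HIT; vc=[]
#2 0x34→b6/s0 L1-HIT; vc=[]
#3 0x21→b4/s0 MISS; vc=[6]
#4 0x31→b6/s0 VC-HIT; vc=[4]
#5 0x73→b14/s0 MISS; vc=[4,6]
#6 0x73→b14/s0 L1-HIT; vc=[4,6]
#7 0x20→b4/s0 VC-HIT; vc=[14,6]
#8 0x21→b4/s0 L1-HIT; vc=[14,6]

OUTCOME = L1-HIT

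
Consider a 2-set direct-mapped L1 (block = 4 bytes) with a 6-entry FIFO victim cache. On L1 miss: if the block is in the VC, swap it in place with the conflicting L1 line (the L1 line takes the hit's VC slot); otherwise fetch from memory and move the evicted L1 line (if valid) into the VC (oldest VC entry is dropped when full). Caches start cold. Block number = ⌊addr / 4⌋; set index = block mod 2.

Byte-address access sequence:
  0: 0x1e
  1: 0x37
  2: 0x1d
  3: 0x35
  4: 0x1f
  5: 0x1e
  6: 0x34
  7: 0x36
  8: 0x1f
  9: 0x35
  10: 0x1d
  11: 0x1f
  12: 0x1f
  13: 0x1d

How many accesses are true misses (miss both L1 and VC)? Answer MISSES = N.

  [0] addr=0x1e blk=7 s=1: MISS | VC []
  [1] addr=0x37 blk=13 s=1: MISS | VC [7]
  [2] addr=0x1d blk=7 s=1: VC-HIT | VC [13]
  [3] addr=0x35 blk=13 s=1: VC-HIT | VC [7]
  [4] addr=0x1f blk=7 s=1: VC-HIT | VC [13]
  [5] addr=0x1e blk=7 s=1: L1-HIT | VC [13]
  [6] addr=0x34 blk=13 s=1: VC-HIT | VC [7]
  [7] addr=0x36 blk=13 s=1: L1-HIT | VC [7]
  [8] addr=0x1f blk=7 s=1: VC-HIT | VC [13]
  [9] addr=0x35 blk=13 s=1: VC-HIT | VC [7]
  [10] addr=0x1d blk=7 s=1: VC-HIT | VC [13]
  [11] addr=0x1f blk=7 s=1: L1-HIT | VC [13]
  [12] addr=0x1f blk=7 s=1: L1-HIT | VC [13]
  [13] addr=0x1d blk=7 s=1: L1-HIT | VC [13]

MISSES = 2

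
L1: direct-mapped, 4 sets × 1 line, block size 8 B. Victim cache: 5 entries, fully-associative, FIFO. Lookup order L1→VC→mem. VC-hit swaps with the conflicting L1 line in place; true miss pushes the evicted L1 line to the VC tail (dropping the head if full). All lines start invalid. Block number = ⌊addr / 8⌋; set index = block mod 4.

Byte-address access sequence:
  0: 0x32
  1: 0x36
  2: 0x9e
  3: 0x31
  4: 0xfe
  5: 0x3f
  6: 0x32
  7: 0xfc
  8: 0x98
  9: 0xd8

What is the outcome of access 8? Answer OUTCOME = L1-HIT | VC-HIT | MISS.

OUTCOME = VC-HIT

#0 0x32→b6/s2 MISS; vc=[]
#1 0x36→b6/s2 L1-HIT; vc=[]
#2 0x9e→b19/s3 MISS; vc=[]
#3 0x31→b6/s2 L1-HIT; vc=[]
#4 0xfe→b31/s3 MISS; vc=[19]
#5 0x3f→b7/s3 MISS; vc=[19,31]
#6 0x32→b6/s2 L1-HIT; vc=[19,31]
#7 0xfc→b31/s3 VC-HIT; vc=[19,7]
#8 0x98→b19/s3 VC-HIT; vc=[31,7]
#9 0xd8→b27/s3 MISS; vc=[31,7,19]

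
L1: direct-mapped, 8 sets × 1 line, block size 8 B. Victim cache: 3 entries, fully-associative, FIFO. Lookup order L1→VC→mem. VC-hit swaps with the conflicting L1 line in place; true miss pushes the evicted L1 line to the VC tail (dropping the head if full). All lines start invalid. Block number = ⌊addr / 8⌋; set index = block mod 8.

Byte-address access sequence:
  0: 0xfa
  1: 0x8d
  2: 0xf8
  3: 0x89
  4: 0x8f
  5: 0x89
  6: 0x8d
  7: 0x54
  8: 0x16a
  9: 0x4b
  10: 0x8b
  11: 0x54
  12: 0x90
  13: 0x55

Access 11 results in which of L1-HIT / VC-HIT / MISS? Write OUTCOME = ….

OUTCOME = L1-HIT

  [0] addr=0xfa blk=31 s=7: MISS | VC []
  [1] addr=0x8d blk=17 s=1: MISS | VC []
  [2] addr=0xf8 blk=31 s=7: L1-HIT | VC []
  [3] addr=0x89 blk=17 s=1: L1-HIT | VC []
  [4] addr=0x8f blk=17 s=1: L1-HIT | VC []
  [5] addr=0x89 blk=17 s=1: L1-HIT | VC []
  [6] addr=0x8d blk=17 s=1: L1-HIT | VC []
  [7] addr=0x54 blk=10 s=2: MISS | VC []
  [8] addr=0x16a blk=45 s=5: MISS | VC []
  [9] addr=0x4b blk=9 s=1: MISS | VC [17]
  [10] addr=0x8b blk=17 s=1: VC-HIT | VC [9]
  [11] addr=0x54 blk=10 s=2: L1-HIT | VC [9]
  [12] addr=0x90 blk=18 s=2: MISS | VC [9, 10]
  [13] addr=0x55 blk=10 s=2: VC-HIT | VC [9, 18]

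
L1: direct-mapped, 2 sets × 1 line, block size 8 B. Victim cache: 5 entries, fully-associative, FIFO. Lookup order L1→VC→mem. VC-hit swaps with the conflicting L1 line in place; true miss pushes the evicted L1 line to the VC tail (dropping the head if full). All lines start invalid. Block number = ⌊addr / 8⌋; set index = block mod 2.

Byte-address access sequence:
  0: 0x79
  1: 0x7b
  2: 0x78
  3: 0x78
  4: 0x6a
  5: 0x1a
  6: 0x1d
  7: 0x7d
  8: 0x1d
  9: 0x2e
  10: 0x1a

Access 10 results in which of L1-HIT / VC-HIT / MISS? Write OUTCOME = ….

OUTCOME = VC-HIT

0: 0x79 (blk 15, set 1) → MISS  vc=[]
1: 0x7b (blk 15, set 1) → L1-HIT  vc=[]
2: 0x78 (blk 15, set 1) → L1-HIT  vc=[]
3: 0x78 (blk 15, set 1) → L1-HIT  vc=[]
4: 0x6a (blk 13, set 1) → MISS  vc=[15]
5: 0x1a (blk 3, set 1) → MISS  vc=[15, 13]
6: 0x1d (blk 3, set 1) → L1-HIT  vc=[15, 13]
7: 0x7d (blk 15, set 1) → VC-HIT  vc=[3, 13]
8: 0x1d (blk 3, set 1) → VC-HIT  vc=[15, 13]
9: 0x2e (blk 5, set 1) → MISS  vc=[15, 13, 3]
10: 0x1a (blk 3, set 1) → VC-HIT  vc=[15, 13, 5]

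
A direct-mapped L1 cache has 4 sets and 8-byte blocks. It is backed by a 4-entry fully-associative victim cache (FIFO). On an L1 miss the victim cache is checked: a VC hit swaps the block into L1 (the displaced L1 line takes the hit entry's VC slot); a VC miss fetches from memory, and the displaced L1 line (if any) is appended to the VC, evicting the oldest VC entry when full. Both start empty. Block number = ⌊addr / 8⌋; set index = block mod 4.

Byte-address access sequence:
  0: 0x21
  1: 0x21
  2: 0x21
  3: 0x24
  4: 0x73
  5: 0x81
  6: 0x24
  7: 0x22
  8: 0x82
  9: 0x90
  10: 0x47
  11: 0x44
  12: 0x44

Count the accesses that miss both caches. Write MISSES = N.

MISSES = 5

  [0] addr=0x21 blk=4 s=0: MISS | VC []
  [1] addr=0x21 blk=4 s=0: L1-HIT | VC []
  [2] addr=0x21 blk=4 s=0: L1-HIT | VC []
  [3] addr=0x24 blk=4 s=0: L1-HIT | VC []
  [4] addr=0x73 blk=14 s=2: MISS | VC []
  [5] addr=0x81 blk=16 s=0: MISS | VC [4]
  [6] addr=0x24 blk=4 s=0: VC-HIT | VC [16]
  [7] addr=0x22 blk=4 s=0: L1-HIT | VC [16]
  [8] addr=0x82 blk=16 s=0: VC-HIT | VC [4]
  [9] addr=0x90 blk=18 s=2: MISS | VC [4, 14]
  [10] addr=0x47 blk=8 s=0: MISS | VC [4, 14, 16]
  [11] addr=0x44 blk=8 s=0: L1-HIT | VC [4, 14, 16]
  [12] addr=0x44 blk=8 s=0: L1-HIT | VC [4, 14, 16]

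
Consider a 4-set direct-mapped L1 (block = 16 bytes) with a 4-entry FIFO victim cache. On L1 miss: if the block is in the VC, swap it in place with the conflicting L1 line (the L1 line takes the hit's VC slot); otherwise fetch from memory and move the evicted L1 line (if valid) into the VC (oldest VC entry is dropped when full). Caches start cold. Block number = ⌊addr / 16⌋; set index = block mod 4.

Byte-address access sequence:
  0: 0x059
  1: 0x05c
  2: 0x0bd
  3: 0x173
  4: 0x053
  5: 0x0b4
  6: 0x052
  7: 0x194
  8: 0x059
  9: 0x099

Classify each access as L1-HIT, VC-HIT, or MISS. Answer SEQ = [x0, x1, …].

0: 0x59 (blk 5, set 1) → MISS  vc=[]
1: 0x5c (blk 5, set 1) → L1-HIT  vc=[]
2: 0xbd (blk 11, set 3) → MISS  vc=[]
3: 0x173 (blk 23, set 3) → MISS  vc=[11]
4: 0x53 (blk 5, set 1) → L1-HIT  vc=[11]
5: 0xb4 (blk 11, set 3) → VC-HIT  vc=[23]
6: 0x52 (blk 5, set 1) → L1-HIT  vc=[23]
7: 0x194 (blk 25, set 1) → MISS  vc=[23, 5]
8: 0x59 (blk 5, set 1) → VC-HIT  vc=[23, 25]
9: 0x99 (blk 9, set 1) → MISS  vc=[23, 25, 5]

SEQ = [MISS, L1-HIT, MISS, MISS, L1-HIT, VC-HIT, L1-HIT, MISS, VC-HIT, MISS]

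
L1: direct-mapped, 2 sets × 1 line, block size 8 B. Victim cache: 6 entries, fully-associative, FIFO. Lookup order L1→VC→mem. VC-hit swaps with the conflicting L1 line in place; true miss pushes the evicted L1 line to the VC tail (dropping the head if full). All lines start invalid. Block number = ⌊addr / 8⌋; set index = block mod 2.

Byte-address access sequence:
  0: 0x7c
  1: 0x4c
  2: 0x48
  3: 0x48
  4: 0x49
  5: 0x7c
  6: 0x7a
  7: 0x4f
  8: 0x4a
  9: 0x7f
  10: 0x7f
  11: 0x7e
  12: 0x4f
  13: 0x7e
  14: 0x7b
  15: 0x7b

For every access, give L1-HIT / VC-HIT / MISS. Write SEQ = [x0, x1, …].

#0 0x7c→b15/s1 MISS; vc=[]
#1 0x4c→b9/s1 MISS; vc=[15]
#2 0x48→b9/s1 L1-HIT; vc=[15]
#3 0x48→b9/s1 L1-HIT; vc=[15]
#4 0x49→b9/s1 L1-HIT; vc=[15]
#5 0x7c→b15/s1 VC-HIT; vc=[9]
#6 0x7a→b15/s1 L1-HIT; vc=[9]
#7 0x4f→b9/s1 VC-HIT; vc=[15]
#8 0x4a→b9/s1 L1-HIT; vc=[15]
#9 0x7f→b15/s1 VC-HIT; vc=[9]
#10 0x7f→b15/s1 L1-HIT; vc=[9]
#11 0x7e→b15/s1 L1-HIT; vc=[9]
#12 0x4f→b9/s1 VC-HIT; vc=[15]
#13 0x7e→b15/s1 VC-HIT; vc=[9]
#14 0x7b→b15/s1 L1-HIT; vc=[9]
#15 0x7b→b15/s1 L1-HIT; vc=[9]

SEQ = [MISS, MISS, L1-HIT, L1-HIT, L1-HIT, VC-HIT, L1-HIT, VC-HIT, L1-HIT, VC-HIT, L1-HIT, L1-HIT, VC-HIT, VC-HIT, L1-HIT, L1-HIT]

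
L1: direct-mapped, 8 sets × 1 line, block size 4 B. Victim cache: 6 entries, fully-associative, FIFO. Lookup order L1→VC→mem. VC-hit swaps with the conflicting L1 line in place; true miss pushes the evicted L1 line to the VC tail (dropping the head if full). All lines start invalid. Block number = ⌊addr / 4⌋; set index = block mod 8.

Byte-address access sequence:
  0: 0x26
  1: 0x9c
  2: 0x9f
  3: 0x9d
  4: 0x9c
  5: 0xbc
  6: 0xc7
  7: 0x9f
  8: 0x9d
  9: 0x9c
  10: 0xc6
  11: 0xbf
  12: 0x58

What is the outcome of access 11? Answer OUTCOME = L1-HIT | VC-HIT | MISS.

#0 0x26→b9/s1 MISS; vc=[]
#1 0x9c→b39/s7 MISS; vc=[]
#2 0x9f→b39/s7 L1-HIT; vc=[]
#3 0x9d→b39/s7 L1-HIT; vc=[]
#4 0x9c→b39/s7 L1-HIT; vc=[]
#5 0xbc→b47/s7 MISS; vc=[39]
#6 0xc7→b49/s1 MISS; vc=[39,9]
#7 0x9f→b39/s7 VC-HIT; vc=[47,9]
#8 0x9d→b39/s7 L1-HIT; vc=[47,9]
#9 0x9c→b39/s7 L1-HIT; vc=[47,9]
#10 0xc6→b49/s1 L1-HIT; vc=[47,9]
#11 0xbf→b47/s7 VC-HIT; vc=[39,9]
#12 0x58→b22/s6 MISS; vc=[39,9]

OUTCOME = VC-HIT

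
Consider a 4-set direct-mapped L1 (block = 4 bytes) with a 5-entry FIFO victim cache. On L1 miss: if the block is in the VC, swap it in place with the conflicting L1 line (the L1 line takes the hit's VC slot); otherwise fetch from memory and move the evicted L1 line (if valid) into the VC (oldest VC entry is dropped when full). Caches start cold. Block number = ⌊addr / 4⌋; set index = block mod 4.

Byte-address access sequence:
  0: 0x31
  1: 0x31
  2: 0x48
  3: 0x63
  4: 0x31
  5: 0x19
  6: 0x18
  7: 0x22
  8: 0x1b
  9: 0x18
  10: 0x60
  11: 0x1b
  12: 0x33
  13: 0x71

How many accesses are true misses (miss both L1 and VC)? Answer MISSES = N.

MISSES = 6

0: 0x31 (blk 12, set 0) → MISS  vc=[]
1: 0x31 (blk 12, set 0) → L1-HIT  vc=[]
2: 0x48 (blk 18, set 2) → MISS  vc=[]
3: 0x63 (blk 24, set 0) → MISS  vc=[12]
4: 0x31 (blk 12, set 0) → VC-HIT  vc=[24]
5: 0x19 (blk 6, set 2) → MISS  vc=[24, 18]
6: 0x18 (blk 6, set 2) → L1-HIT  vc=[24, 18]
7: 0x22 (blk 8, set 0) → MISS  vc=[24, 18, 12]
8: 0x1b (blk 6, set 2) → L1-HIT  vc=[24, 18, 12]
9: 0x18 (blk 6, set 2) → L1-HIT  vc=[24, 18, 12]
10: 0x60 (blk 24, set 0) → VC-HIT  vc=[8, 18, 12]
11: 0x1b (blk 6, set 2) → L1-HIT  vc=[8, 18, 12]
12: 0x33 (blk 12, set 0) → VC-HIT  vc=[8, 18, 24]
13: 0x71 (blk 28, set 0) → MISS  vc=[8, 18, 24, 12]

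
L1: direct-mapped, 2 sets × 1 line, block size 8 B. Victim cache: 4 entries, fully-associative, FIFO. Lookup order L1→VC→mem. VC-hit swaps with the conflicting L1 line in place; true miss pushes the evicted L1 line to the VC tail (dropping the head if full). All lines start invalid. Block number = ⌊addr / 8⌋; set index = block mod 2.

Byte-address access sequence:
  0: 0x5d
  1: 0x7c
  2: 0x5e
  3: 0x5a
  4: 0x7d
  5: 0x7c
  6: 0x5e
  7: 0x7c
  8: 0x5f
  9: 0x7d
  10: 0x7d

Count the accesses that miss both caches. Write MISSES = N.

MISSES = 2

#0 0x5d→b11/s1 MISS; vc=[]
#1 0x7c→b15/s1 MISS; vc=[11]
#2 0x5e→b11/s1 VC-HIT; vc=[15]
#3 0x5a→b11/s1 L1-HIT; vc=[15]
#4 0x7d→b15/s1 VC-HIT; vc=[11]
#5 0x7c→b15/s1 L1-HIT; vc=[11]
#6 0x5e→b11/s1 VC-HIT; vc=[15]
#7 0x7c→b15/s1 VC-HIT; vc=[11]
#8 0x5f→b11/s1 VC-HIT; vc=[15]
#9 0x7d→b15/s1 VC-HIT; vc=[11]
#10 0x7d→b15/s1 L1-HIT; vc=[11]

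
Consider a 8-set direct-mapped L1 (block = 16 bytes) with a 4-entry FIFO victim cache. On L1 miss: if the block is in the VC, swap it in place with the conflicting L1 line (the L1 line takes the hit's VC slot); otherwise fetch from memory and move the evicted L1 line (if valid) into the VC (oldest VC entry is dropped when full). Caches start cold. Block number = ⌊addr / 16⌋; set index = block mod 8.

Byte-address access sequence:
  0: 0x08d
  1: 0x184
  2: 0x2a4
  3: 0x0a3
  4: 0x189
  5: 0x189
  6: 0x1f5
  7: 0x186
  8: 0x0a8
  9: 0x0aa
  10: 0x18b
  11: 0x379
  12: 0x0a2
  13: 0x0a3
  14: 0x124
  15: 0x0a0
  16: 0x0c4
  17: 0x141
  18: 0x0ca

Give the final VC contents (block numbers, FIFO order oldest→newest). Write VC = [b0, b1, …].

VC = [42, 31, 18, 20]

  [0] addr=0x8d blk=8 s=0: MISS | VC []
  [1] addr=0x184 blk=24 s=0: MISS | VC [8]
  [2] addr=0x2a4 blk=42 s=2: MISS | VC [8]
  [3] addr=0xa3 blk=10 s=2: MISS | VC [8, 42]
  [4] addr=0x189 blk=24 s=0: L1-HIT | VC [8, 42]
  [5] addr=0x189 blk=24 s=0: L1-HIT | VC [8, 42]
  [6] addr=0x1f5 blk=31 s=7: MISS | VC [8, 42]
  [7] addr=0x186 blk=24 s=0: L1-HIT | VC [8, 42]
  [8] addr=0xa8 blk=10 s=2: L1-HIT | VC [8, 42]
  [9] addr=0xaa blk=10 s=2: L1-HIT | VC [8, 42]
  [10] addr=0x18b blk=24 s=0: L1-HIT | VC [8, 42]
  [11] addr=0x379 blk=55 s=7: MISS | VC [8, 42, 31]
  [12] addr=0xa2 blk=10 s=2: L1-HIT | VC [8, 42, 31]
  [13] addr=0xa3 blk=10 s=2: L1-HIT | VC [8, 42, 31]
  [14] addr=0x124 blk=18 s=2: MISS | VC [8, 42, 31, 10]
  [15] addr=0xa0 blk=10 s=2: VC-HIT | VC [8, 42, 31, 18]
  [16] addr=0xc4 blk=12 s=4: MISS | VC [8, 42, 31, 18]
  [17] addr=0x141 blk=20 s=4: MISS | VC [42, 31, 18, 12]
  [18] addr=0xca blk=12 s=4: VC-HIT | VC [42, 31, 18, 20]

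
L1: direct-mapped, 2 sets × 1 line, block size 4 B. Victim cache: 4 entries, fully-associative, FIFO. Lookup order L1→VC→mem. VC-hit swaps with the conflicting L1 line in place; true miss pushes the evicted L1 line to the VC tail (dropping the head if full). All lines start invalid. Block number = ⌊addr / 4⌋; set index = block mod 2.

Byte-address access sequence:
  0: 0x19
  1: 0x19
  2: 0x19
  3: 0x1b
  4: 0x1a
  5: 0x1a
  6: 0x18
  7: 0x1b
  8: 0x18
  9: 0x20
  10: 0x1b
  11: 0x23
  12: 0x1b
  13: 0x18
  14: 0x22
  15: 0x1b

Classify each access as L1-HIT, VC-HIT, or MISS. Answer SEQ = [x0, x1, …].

#0 0x19→b6/s0 MISS; vc=[]
#1 0x19→b6/s0 L1-HIT; vc=[]
#2 0x19→b6/s0 L1-HIT; vc=[]
#3 0x1b→b6/s0 L1-HIT; vc=[]
#4 0x1a→b6/s0 L1-HIT; vc=[]
#5 0x1a→b6/s0 L1-HIT; vc=[]
#6 0x18→b6/s0 L1-HIT; vc=[]
#7 0x1b→b6/s0 L1-HIT; vc=[]
#8 0x18→b6/s0 L1-HIT; vc=[]
#9 0x20→b8/s0 MISS; vc=[6]
#10 0x1b→b6/s0 VC-HIT; vc=[8]
#11 0x23→b8/s0 VC-HIT; vc=[6]
#12 0x1b→b6/s0 VC-HIT; vc=[8]
#13 0x18→b6/s0 L1-HIT; vc=[8]
#14 0x22→b8/s0 VC-HIT; vc=[6]
#15 0x1b→b6/s0 VC-HIT; vc=[8]

SEQ = [MISS, L1-HIT, L1-HIT, L1-HIT, L1-HIT, L1-HIT, L1-HIT, L1-HIT, L1-HIT, MISS, VC-HIT, VC-HIT, VC-HIT, L1-HIT, VC-HIT, VC-HIT]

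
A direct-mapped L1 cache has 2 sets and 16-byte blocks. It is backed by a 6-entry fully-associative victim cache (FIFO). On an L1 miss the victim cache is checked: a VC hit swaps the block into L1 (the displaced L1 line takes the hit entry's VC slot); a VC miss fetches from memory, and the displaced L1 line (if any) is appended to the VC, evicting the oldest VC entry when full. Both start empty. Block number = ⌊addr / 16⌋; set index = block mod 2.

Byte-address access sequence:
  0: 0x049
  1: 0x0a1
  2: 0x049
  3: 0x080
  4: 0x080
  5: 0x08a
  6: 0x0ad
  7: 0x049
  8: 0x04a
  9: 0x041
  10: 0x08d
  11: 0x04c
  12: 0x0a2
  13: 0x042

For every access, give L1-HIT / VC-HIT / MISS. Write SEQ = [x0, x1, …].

#0 0x49→b4/s0 MISS; vc=[]
#1 0xa1→b10/s0 MISS; vc=[4]
#2 0x49→b4/s0 VC-HIT; vc=[10]
#3 0x80→b8/s0 MISS; vc=[10,4]
#4 0x80→b8/s0 L1-HIT; vc=[10,4]
#5 0x8a→b8/s0 L1-HIT; vc=[10,4]
#6 0xad→b10/s0 VC-HIT; vc=[8,4]
#7 0x49→b4/s0 VC-HIT; vc=[8,10]
#8 0x4a→b4/s0 L1-HIT; vc=[8,10]
#9 0x41→b4/s0 L1-HIT; vc=[8,10]
#10 0x8d→b8/s0 VC-HIT; vc=[4,10]
#11 0x4c→b4/s0 VC-HIT; vc=[8,10]
#12 0xa2→b10/s0 VC-HIT; vc=[8,4]
#13 0x42→b4/s0 VC-HIT; vc=[8,10]

SEQ = [MISS, MISS, VC-HIT, MISS, L1-HIT, L1-HIT, VC-HIT, VC-HIT, L1-HIT, L1-HIT, VC-HIT, VC-HIT, VC-HIT, VC-HIT]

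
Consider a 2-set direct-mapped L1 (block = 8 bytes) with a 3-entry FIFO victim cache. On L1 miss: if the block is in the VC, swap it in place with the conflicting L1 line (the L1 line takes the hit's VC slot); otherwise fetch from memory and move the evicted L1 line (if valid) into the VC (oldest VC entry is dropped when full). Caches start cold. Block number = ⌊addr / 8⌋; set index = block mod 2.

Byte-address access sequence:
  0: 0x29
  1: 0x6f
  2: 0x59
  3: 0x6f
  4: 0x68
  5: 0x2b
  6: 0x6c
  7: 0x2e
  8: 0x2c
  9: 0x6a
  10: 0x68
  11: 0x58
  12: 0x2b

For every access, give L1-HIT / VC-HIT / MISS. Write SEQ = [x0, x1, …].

SEQ = [MISS, MISS, MISS, VC-HIT, L1-HIT, VC-HIT, VC-HIT, VC-HIT, L1-HIT, VC-HIT, L1-HIT, VC-HIT, VC-HIT]

  [0] addr=0x29 blk=5 s=1: MISS | VC []
  [1] addr=0x6f blk=13 s=1: MISS | VC [5]
  [2] addr=0x59 blk=11 s=1: MISS | VC [5, 13]
  [3] addr=0x6f blk=13 s=1: VC-HIT | VC [5, 11]
  [4] addr=0x68 blk=13 s=1: L1-HIT | VC [5, 11]
  [5] addr=0x2b blk=5 s=1: VC-HIT | VC [13, 11]
  [6] addr=0x6c blk=13 s=1: VC-HIT | VC [5, 11]
  [7] addr=0x2e blk=5 s=1: VC-HIT | VC [13, 11]
  [8] addr=0x2c blk=5 s=1: L1-HIT | VC [13, 11]
  [9] addr=0x6a blk=13 s=1: VC-HIT | VC [5, 11]
  [10] addr=0x68 blk=13 s=1: L1-HIT | VC [5, 11]
  [11] addr=0x58 blk=11 s=1: VC-HIT | VC [5, 13]
  [12] addr=0x2b blk=5 s=1: VC-HIT | VC [11, 13]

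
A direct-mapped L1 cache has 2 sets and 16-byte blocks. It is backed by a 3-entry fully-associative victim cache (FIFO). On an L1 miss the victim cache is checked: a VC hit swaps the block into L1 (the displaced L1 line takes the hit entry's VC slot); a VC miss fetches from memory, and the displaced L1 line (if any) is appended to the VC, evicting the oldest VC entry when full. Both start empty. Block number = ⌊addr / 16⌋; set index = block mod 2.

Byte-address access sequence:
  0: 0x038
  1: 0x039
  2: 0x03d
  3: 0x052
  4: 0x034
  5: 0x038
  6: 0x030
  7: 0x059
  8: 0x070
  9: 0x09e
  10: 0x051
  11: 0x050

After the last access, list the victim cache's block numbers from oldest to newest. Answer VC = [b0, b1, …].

VC = [3, 9, 7]

0: 0x38 (blk 3, set 1) → MISS  vc=[]
1: 0x39 (blk 3, set 1) → L1-HIT  vc=[]
2: 0x3d (blk 3, set 1) → L1-HIT  vc=[]
3: 0x52 (blk 5, set 1) → MISS  vc=[3]
4: 0x34 (blk 3, set 1) → VC-HIT  vc=[5]
5: 0x38 (blk 3, set 1) → L1-HIT  vc=[5]
6: 0x30 (blk 3, set 1) → L1-HIT  vc=[5]
7: 0x59 (blk 5, set 1) → VC-HIT  vc=[3]
8: 0x70 (blk 7, set 1) → MISS  vc=[3, 5]
9: 0x9e (blk 9, set 1) → MISS  vc=[3, 5, 7]
10: 0x51 (blk 5, set 1) → VC-HIT  vc=[3, 9, 7]
11: 0x50 (blk 5, set 1) → L1-HIT  vc=[3, 9, 7]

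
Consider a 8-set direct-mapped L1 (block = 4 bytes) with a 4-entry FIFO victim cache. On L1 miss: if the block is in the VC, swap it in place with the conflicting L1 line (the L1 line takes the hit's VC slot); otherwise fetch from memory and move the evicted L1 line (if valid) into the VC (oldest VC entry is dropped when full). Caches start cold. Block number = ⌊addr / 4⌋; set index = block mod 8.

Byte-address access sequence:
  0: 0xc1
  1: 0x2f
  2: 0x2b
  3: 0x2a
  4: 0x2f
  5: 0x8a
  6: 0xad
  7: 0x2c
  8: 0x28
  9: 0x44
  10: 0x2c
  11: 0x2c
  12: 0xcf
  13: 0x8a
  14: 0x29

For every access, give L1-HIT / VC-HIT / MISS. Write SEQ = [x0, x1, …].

#0 0xc1→b48/s0 MISS; vc=[]
#1 0x2f→b11/s3 MISS; vc=[]
#2 0x2b→b10/s2 MISS; vc=[]
#3 0x2a→b10/s2 L1-HIT; vc=[]
#4 0x2f→b11/s3 L1-HIT; vc=[]
#5 0x8a→b34/s2 MISS; vc=[10]
#6 0xad→b43/s3 MISS; vc=[10,11]
#7 0x2c→b11/s3 VC-HIT; vc=[10,43]
#8 0x28→b10/s2 VC-HIT; vc=[34,43]
#9 0x44→b17/s1 MISS; vc=[34,43]
#10 0x2c→b11/s3 L1-HIT; vc=[34,43]
#11 0x2c→b11/s3 L1-HIT; vc=[34,43]
#12 0xcf→b51/s3 MISS; vc=[34,43,11]
#13 0x8a→b34/s2 VC-HIT; vc=[10,43,11]
#14 0x29→b10/s2 VC-HIT; vc=[34,43,11]

SEQ = [MISS, MISS, MISS, L1-HIT, L1-HIT, MISS, MISS, VC-HIT, VC-HIT, MISS, L1-HIT, L1-HIT, MISS, VC-HIT, VC-HIT]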